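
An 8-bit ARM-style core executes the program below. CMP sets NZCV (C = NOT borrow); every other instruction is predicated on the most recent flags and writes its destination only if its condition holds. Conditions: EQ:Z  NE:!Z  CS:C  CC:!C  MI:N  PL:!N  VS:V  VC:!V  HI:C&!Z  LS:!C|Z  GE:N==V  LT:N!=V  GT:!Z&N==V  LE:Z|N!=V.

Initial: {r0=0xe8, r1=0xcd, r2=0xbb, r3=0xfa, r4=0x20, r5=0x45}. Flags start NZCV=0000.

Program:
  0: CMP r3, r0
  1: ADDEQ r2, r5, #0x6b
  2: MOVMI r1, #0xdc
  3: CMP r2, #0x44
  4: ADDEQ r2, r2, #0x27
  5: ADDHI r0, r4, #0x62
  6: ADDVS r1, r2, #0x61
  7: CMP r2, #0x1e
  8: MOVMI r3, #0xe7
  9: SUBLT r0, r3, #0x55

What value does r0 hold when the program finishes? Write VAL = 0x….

VAL = 0x92

[0] flags=0010 → (cmp)
[1] flags=0010 EQ?F → skip
[2] flags=0010 MI?F → skip
[3] flags=0011 → (cmp)
[4] flags=0011 EQ?F → skip
[5] flags=0011 HI?T → r0=0x82
[6] flags=0011 VS?T → r1=0x1c
[7] flags=1010 → (cmp)
[8] flags=1010 MI?T → r3=0xe7
[9] flags=1010 LT?T → r0=0x92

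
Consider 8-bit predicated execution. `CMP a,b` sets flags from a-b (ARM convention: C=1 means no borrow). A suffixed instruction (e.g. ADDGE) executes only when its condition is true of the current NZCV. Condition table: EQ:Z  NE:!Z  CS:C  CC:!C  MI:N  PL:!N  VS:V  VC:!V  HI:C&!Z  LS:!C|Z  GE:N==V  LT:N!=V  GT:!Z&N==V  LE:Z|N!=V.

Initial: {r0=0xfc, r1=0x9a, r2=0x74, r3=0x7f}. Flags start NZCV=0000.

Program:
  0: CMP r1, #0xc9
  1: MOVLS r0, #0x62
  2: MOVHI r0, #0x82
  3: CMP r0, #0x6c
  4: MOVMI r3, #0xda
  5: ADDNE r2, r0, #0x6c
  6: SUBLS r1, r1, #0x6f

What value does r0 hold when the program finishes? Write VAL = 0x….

0: ✓ CMP  NZCV=1000
1: ✓ MOVLS  r0←0x62
2: · MOVHI
3: ✓ CMP  NZCV=1000
4: ✓ MOVMI  r3←0xda
5: ✓ ADDNE  r2←0xce
6: ✓ SUBLS  r1←0x2b

VAL = 0x62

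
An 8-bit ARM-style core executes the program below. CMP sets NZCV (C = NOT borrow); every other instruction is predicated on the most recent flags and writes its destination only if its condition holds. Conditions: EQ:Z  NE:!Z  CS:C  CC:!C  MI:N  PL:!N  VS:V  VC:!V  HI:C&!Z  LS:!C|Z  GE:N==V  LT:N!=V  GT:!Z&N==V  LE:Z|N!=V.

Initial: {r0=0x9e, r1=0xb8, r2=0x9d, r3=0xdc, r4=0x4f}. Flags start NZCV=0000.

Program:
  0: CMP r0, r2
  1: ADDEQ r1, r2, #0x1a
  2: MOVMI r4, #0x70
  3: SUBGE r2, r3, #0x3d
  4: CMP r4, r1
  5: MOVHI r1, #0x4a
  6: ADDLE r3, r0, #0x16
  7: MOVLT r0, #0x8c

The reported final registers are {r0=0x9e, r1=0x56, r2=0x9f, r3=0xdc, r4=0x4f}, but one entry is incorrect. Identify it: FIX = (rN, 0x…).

FIX = (r1, 0xb8)

0: ✓ CMP  NZCV=0010
1: · ADDEQ
2: · MOVMI
3: ✓ SUBGE  r2←0x9f
4: ✓ CMP  NZCV=1001
5: · MOVHI
6: · ADDLE
7: · MOVLT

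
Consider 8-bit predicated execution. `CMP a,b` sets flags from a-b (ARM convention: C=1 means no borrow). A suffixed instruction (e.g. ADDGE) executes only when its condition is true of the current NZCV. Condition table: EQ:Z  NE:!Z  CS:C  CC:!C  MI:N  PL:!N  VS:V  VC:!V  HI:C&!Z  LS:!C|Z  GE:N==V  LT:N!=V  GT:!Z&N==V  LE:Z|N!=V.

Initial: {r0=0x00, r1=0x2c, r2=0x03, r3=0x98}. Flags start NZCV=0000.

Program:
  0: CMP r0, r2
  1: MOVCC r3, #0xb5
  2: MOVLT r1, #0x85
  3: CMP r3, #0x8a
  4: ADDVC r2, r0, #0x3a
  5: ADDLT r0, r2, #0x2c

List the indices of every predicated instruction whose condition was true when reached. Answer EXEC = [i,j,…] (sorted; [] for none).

EXEC = [1,2,4]

[0] flags=1000 → (cmp)
[1] flags=1000 CC?T → r3=0xb5
[2] flags=1000 LT?T → r1=0x85
[3] flags=0010 → (cmp)
[4] flags=0010 VC?T → r2=0x3a
[5] flags=0010 LT?F → skip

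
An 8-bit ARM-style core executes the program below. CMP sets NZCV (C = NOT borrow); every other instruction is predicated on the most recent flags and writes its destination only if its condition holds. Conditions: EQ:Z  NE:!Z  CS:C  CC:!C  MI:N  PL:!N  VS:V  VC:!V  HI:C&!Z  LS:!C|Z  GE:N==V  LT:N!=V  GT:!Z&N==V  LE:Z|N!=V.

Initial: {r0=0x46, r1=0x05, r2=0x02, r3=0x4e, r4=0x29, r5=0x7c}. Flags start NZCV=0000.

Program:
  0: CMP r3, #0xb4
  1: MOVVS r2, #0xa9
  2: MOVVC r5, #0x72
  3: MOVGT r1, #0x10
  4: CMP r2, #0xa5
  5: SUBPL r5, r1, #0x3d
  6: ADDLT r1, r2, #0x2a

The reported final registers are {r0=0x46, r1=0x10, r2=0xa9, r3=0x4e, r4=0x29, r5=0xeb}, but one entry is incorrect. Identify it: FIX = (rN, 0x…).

0: ✓ CMP  NZCV=1001
1: ✓ MOVVS  r2←0xa9
2: · MOVVC
3: ✓ MOVGT  r1←0x10
4: ✓ CMP  NZCV=0010
5: ✓ SUBPL  r5←0xd3
6: · ADDLT

FIX = (r5, 0xd3)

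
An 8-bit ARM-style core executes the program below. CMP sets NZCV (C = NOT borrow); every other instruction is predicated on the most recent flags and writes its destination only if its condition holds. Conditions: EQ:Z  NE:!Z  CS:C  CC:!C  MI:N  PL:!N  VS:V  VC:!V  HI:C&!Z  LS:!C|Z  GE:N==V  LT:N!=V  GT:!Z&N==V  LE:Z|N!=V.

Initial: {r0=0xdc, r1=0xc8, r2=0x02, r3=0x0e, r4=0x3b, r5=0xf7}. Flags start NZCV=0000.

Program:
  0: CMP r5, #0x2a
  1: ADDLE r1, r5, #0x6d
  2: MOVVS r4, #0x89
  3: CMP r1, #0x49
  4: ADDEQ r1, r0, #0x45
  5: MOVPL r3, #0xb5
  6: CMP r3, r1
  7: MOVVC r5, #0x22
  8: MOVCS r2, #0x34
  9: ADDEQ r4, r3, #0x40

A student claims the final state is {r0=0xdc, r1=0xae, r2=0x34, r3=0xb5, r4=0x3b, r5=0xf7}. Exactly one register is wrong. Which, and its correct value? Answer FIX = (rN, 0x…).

[0] flags=1010 → (cmp)
[1] flags=1010 LE?T → r1=0x64
[2] flags=1010 VS?F → skip
[3] flags=0010 → (cmp)
[4] flags=0010 EQ?F → skip
[5] flags=0010 PL?T → r3=0xb5
[6] flags=0011 → (cmp)
[7] flags=0011 VC?F → skip
[8] flags=0011 CS?T → r2=0x34
[9] flags=0011 EQ?F → skip

FIX = (r1, 0x64)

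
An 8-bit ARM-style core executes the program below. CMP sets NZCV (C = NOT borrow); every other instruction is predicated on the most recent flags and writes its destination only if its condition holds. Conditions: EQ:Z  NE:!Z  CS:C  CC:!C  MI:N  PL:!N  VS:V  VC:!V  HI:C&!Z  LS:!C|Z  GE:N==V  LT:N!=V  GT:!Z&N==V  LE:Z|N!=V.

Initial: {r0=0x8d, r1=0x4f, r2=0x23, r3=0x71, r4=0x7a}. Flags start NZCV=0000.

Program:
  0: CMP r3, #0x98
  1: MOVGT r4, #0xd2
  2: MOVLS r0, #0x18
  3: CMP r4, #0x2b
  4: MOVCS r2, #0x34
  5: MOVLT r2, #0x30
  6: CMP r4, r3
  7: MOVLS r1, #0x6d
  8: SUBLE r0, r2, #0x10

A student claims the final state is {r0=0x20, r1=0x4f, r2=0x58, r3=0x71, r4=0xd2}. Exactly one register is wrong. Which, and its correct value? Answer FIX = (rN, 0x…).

FIX = (r2, 0x30)

0: ✓ CMP  NZCV=1001
1: ✓ MOVGT  r4←0xd2
2: ✓ MOVLS  r0←0x18
3: ✓ CMP  NZCV=1010
4: ✓ MOVCS  r2←0x34
5: ✓ MOVLT  r2←0x30
6: ✓ CMP  NZCV=0011
7: · MOVLS
8: ✓ SUBLE  r0←0x20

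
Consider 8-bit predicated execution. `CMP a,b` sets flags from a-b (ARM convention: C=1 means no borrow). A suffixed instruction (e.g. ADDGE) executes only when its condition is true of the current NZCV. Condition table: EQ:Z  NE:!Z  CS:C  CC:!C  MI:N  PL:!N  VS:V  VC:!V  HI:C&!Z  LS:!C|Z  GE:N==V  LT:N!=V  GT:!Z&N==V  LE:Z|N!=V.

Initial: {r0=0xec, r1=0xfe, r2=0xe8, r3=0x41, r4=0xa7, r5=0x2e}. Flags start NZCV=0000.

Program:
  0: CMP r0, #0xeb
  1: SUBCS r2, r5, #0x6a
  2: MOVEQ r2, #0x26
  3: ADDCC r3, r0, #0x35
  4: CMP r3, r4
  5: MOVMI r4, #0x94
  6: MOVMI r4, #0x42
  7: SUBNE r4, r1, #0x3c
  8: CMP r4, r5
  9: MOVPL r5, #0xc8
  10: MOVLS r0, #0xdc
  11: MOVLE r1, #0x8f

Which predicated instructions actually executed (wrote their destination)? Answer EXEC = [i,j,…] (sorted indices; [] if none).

0: ✓ CMP  NZCV=0010
1: ✓ SUBCS  r2←0xc4
2: · MOVEQ
3: · ADDCC
4: ✓ CMP  NZCV=1001
5: ✓ MOVMI  r4←0x94
6: ✓ MOVMI  r4←0x42
7: ✓ SUBNE  r4←0xc2
8: ✓ CMP  NZCV=1010
9: · MOVPL
10: · MOVLS
11: ✓ MOVLE  r1←0x8f

EXEC = [1,5,6,7,11]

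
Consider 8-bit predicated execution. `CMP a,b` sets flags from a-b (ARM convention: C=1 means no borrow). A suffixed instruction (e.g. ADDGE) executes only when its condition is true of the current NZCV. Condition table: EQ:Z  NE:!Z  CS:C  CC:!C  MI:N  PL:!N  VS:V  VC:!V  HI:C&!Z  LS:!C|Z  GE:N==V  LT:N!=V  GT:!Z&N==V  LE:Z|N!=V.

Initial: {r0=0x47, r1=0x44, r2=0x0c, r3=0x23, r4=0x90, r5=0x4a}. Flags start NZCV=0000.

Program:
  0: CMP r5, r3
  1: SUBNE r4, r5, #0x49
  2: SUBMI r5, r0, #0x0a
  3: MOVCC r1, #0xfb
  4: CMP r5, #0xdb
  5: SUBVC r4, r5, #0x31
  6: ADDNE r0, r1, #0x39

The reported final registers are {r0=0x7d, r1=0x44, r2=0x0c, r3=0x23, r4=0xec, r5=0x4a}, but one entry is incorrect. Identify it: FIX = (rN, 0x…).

0: ✓ CMP  NZCV=0010
1: ✓ SUBNE  r4←0x01
2: · SUBMI
3: · MOVCC
4: ✓ CMP  NZCV=0000
5: ✓ SUBVC  r4←0x19
6: ✓ ADDNE  r0←0x7d

FIX = (r4, 0x19)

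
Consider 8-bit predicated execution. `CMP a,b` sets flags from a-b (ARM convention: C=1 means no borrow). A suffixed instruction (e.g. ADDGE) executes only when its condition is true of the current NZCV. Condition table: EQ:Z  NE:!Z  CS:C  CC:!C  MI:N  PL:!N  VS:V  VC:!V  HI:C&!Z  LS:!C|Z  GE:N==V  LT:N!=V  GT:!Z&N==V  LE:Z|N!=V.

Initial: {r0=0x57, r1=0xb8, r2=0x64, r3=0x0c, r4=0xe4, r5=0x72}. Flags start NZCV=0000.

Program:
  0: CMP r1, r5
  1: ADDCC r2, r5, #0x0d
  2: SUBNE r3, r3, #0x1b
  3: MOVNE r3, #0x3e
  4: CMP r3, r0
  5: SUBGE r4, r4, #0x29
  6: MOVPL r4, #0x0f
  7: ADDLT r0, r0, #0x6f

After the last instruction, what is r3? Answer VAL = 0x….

VAL = 0x3e

[0] flags=0011 → (cmp)
[1] flags=0011 CC?F → skip
[2] flags=0011 NE?T → r3=0xf1
[3] flags=0011 NE?T → r3=0x3e
[4] flags=1000 → (cmp)
[5] flags=1000 GE?F → skip
[6] flags=1000 PL?F → skip
[7] flags=1000 LT?T → r0=0xc6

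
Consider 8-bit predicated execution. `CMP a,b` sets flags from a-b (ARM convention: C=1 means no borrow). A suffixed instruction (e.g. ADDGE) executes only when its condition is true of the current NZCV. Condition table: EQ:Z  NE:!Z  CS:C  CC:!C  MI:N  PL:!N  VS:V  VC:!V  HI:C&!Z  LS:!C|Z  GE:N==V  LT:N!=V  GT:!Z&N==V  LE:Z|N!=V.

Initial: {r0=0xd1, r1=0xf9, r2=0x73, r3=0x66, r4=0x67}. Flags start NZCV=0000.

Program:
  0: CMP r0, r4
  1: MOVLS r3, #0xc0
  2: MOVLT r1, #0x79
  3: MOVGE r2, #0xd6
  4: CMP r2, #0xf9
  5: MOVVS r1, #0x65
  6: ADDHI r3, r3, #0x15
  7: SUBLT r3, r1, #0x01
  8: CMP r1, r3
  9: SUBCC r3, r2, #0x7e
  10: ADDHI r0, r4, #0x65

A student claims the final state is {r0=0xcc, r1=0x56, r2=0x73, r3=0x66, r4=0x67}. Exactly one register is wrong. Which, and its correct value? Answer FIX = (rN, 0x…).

[0] flags=0011 → (cmp)
[1] flags=0011 LS?F → skip
[2] flags=0011 LT?T → r1=0x79
[3] flags=0011 GE?F → skip
[4] flags=0000 → (cmp)
[5] flags=0000 VS?F → skip
[6] flags=0000 HI?F → skip
[7] flags=0000 LT?F → skip
[8] flags=0010 → (cmp)
[9] flags=0010 CC?F → skip
[10] flags=0010 HI?T → r0=0xcc

FIX = (r1, 0x79)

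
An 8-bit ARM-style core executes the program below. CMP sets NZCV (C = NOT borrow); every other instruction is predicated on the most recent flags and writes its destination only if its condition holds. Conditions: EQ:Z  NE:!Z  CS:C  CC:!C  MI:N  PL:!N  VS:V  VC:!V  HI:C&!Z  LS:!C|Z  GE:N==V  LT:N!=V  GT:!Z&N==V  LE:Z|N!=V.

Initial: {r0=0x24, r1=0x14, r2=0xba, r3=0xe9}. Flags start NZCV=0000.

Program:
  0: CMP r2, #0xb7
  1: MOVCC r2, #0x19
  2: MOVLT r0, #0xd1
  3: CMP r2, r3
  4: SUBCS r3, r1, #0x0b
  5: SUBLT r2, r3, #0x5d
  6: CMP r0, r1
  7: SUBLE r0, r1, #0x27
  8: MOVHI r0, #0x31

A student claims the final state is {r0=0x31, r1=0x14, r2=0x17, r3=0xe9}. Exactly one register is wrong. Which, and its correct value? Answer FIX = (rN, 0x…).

[0] flags=0010 → (cmp)
[1] flags=0010 CC?F → skip
[2] flags=0010 LT?F → skip
[3] flags=1000 → (cmp)
[4] flags=1000 CS?F → skip
[5] flags=1000 LT?T → r2=0x8c
[6] flags=0010 → (cmp)
[7] flags=0010 LE?F → skip
[8] flags=0010 HI?T → r0=0x31

FIX = (r2, 0x8c)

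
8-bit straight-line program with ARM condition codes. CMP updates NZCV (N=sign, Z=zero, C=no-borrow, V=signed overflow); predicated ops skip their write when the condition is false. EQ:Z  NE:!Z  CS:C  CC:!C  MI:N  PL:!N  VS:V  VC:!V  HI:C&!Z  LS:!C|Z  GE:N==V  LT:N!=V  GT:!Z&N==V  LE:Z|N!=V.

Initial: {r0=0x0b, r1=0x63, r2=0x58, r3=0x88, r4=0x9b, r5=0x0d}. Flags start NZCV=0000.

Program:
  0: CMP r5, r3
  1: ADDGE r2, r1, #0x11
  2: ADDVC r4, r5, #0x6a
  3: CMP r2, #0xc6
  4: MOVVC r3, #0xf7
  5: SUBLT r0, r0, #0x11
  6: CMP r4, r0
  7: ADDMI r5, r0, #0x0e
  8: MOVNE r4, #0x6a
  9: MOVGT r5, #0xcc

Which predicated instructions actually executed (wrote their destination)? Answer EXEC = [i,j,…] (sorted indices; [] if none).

0: ✓ CMP  NZCV=1001
1: ✓ ADDGE  r2←0x74
2: · ADDVC
3: ✓ CMP  NZCV=1001
4: · MOVVC
5: · SUBLT
6: ✓ CMP  NZCV=1010
7: ✓ ADDMI  r5←0x19
8: ✓ MOVNE  r4←0x6a
9: · MOVGT

EXEC = [1,7,8]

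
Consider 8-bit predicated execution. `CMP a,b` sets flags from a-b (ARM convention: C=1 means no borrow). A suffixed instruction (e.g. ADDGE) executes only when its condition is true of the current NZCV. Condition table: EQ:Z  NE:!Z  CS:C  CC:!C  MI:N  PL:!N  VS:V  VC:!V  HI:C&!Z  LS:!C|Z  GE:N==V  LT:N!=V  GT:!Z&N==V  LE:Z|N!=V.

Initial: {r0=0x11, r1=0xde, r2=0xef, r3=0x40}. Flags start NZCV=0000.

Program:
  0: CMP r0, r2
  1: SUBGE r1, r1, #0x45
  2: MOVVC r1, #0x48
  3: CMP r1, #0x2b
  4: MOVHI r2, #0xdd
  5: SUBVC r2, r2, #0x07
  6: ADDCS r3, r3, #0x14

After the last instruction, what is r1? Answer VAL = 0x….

VAL = 0x48

[0] flags=0000 → (cmp)
[1] flags=0000 GE?T → r1=0x99
[2] flags=0000 VC?T → r1=0x48
[3] flags=0010 → (cmp)
[4] flags=0010 HI?T → r2=0xdd
[5] flags=0010 VC?T → r2=0xd6
[6] flags=0010 CS?T → r3=0x54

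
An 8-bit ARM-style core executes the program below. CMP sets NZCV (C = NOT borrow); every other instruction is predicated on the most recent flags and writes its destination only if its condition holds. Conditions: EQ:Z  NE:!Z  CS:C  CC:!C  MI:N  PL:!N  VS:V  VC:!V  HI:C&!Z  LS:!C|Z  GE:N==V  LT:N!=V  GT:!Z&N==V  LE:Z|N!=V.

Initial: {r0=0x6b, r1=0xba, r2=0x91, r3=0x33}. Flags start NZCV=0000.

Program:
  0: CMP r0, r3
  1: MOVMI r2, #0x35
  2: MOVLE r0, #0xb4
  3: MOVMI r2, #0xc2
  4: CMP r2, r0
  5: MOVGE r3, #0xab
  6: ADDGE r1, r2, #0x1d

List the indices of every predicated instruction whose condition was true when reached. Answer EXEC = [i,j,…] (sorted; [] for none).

0: ✓ CMP  NZCV=0010
1: · MOVMI
2: · MOVLE
3: · MOVMI
4: ✓ CMP  NZCV=0011
5: · MOVGE
6: · ADDGE

EXEC = []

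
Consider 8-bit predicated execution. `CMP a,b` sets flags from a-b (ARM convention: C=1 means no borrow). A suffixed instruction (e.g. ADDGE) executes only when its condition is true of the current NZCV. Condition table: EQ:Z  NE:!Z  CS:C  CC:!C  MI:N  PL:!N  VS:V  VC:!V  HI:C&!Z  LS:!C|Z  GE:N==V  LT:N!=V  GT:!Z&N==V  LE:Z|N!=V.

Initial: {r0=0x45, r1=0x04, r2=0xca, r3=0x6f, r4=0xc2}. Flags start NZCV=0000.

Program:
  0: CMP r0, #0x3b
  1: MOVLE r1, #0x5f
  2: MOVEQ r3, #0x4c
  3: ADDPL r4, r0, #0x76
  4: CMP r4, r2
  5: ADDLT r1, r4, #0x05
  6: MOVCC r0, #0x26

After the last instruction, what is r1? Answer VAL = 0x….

VAL = 0xc0

[0] flags=0010 → (cmp)
[1] flags=0010 LE?F → skip
[2] flags=0010 EQ?F → skip
[3] flags=0010 PL?T → r4=0xbb
[4] flags=1000 → (cmp)
[5] flags=1000 LT?T → r1=0xc0
[6] flags=1000 CC?T → r0=0x26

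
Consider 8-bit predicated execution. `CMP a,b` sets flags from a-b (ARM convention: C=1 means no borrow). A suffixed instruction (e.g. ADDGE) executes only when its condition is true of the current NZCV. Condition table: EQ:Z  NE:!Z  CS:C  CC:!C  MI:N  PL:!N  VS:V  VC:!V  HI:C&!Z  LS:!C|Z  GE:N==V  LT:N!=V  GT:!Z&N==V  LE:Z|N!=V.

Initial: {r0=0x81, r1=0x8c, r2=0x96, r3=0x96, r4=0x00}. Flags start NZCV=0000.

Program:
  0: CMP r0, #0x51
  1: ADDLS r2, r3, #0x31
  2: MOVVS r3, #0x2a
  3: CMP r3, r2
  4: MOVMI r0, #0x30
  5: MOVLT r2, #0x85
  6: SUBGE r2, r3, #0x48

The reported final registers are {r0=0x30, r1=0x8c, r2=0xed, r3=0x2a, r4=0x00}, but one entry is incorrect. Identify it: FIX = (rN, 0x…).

[0] flags=0011 → (cmp)
[1] flags=0011 LS?F → skip
[2] flags=0011 VS?T → r3=0x2a
[3] flags=1001 → (cmp)
[4] flags=1001 MI?T → r0=0x30
[5] flags=1001 LT?F → skip
[6] flags=1001 GE?T → r2=0xe2

FIX = (r2, 0xe2)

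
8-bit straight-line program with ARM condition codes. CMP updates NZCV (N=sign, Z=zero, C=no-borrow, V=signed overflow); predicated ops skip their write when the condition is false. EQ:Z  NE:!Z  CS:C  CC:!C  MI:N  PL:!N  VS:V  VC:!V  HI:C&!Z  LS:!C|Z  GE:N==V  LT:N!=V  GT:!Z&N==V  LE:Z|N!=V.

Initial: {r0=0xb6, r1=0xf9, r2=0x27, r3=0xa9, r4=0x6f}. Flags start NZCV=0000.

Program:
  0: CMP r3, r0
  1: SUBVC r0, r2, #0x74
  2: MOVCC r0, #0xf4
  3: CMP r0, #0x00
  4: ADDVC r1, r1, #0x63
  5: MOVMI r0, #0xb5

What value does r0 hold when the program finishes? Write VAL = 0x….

0: ✓ CMP  NZCV=1000
1: ✓ SUBVC  r0←0xb3
2: ✓ MOVCC  r0←0xf4
3: ✓ CMP  NZCV=1010
4: ✓ ADDVC  r1←0x5c
5: ✓ MOVMI  r0←0xb5

VAL = 0xb5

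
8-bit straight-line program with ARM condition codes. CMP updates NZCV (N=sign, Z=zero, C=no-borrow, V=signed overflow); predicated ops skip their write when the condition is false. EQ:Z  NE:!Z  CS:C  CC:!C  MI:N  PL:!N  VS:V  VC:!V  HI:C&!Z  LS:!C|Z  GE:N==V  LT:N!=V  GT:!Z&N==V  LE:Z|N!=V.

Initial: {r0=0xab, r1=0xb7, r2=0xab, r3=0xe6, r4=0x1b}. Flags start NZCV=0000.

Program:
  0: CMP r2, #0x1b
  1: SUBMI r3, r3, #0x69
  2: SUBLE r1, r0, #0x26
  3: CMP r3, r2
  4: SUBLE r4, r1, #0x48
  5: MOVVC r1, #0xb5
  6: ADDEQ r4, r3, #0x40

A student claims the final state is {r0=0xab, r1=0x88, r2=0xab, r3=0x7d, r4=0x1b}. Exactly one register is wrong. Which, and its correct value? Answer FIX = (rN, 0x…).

FIX = (r1, 0x85)

[0] flags=1010 → (cmp)
[1] flags=1010 MI?T → r3=0x7d
[2] flags=1010 LE?T → r1=0x85
[3] flags=1001 → (cmp)
[4] flags=1001 LE?F → skip
[5] flags=1001 VC?F → skip
[6] flags=1001 EQ?F → skip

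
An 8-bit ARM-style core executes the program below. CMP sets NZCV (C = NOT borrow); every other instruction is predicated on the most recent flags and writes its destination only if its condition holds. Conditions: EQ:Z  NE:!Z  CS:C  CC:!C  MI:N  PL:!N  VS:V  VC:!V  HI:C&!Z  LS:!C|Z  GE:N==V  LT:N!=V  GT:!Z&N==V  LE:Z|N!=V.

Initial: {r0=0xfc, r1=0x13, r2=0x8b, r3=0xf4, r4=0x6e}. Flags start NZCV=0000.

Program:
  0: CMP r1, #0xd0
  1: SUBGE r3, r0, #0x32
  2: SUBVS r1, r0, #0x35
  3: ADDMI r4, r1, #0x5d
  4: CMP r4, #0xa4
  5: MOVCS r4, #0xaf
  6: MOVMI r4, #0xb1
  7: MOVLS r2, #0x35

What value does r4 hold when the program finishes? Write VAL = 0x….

VAL = 0xb1

[0] flags=0000 → (cmp)
[1] flags=0000 GE?T → r3=0xca
[2] flags=0000 VS?F → skip
[3] flags=0000 MI?F → skip
[4] flags=1001 → (cmp)
[5] flags=1001 CS?F → skip
[6] flags=1001 MI?T → r4=0xb1
[7] flags=1001 LS?T → r2=0x35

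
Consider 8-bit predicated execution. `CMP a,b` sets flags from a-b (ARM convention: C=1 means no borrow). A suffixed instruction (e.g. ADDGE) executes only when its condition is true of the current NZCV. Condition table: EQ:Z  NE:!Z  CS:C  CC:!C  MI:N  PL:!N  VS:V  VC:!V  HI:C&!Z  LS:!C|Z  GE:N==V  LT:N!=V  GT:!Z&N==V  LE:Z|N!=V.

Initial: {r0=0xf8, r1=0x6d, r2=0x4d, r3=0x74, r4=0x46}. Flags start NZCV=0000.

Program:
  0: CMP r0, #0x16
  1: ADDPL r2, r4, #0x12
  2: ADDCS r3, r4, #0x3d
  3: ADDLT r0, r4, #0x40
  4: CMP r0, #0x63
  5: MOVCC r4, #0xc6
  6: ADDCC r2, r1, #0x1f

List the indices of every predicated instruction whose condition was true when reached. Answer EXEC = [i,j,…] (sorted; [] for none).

EXEC = [2,3]

0: ✓ CMP  NZCV=1010
1: · ADDPL
2: ✓ ADDCS  r3←0x83
3: ✓ ADDLT  r0←0x86
4: ✓ CMP  NZCV=0011
5: · MOVCC
6: · ADDCC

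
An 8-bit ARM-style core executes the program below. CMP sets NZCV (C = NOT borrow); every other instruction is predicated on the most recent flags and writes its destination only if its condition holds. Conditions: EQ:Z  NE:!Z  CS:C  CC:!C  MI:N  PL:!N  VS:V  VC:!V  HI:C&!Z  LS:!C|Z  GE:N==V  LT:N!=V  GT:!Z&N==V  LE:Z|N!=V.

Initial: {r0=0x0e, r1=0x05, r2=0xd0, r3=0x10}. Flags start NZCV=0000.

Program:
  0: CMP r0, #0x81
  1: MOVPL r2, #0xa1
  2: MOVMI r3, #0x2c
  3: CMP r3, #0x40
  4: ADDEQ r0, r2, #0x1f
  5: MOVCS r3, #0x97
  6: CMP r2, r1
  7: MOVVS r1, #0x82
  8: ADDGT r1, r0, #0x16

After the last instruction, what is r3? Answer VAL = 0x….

0: ✓ CMP  NZCV=1001
1: · MOVPL
2: ✓ MOVMI  r3←0x2c
3: ✓ CMP  NZCV=1000
4: · ADDEQ
5: · MOVCS
6: ✓ CMP  NZCV=1010
7: · MOVVS
8: · ADDGT

VAL = 0x2c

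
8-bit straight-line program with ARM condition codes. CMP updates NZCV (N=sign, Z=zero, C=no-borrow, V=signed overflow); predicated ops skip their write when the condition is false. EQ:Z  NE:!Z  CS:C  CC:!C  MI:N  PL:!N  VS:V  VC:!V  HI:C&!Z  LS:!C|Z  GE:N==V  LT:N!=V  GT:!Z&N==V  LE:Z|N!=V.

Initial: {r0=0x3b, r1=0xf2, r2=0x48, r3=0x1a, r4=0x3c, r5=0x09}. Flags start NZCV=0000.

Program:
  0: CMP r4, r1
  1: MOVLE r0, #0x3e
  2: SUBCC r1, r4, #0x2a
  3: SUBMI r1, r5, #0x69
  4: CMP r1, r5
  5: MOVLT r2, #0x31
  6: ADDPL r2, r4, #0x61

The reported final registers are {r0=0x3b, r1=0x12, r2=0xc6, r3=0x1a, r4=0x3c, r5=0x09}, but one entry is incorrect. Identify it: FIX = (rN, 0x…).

FIX = (r2, 0x9d)

[0] flags=0000 → (cmp)
[1] flags=0000 LE?F → skip
[2] flags=0000 CC?T → r1=0x12
[3] flags=0000 MI?F → skip
[4] flags=0010 → (cmp)
[5] flags=0010 LT?F → skip
[6] flags=0010 PL?T → r2=0x9d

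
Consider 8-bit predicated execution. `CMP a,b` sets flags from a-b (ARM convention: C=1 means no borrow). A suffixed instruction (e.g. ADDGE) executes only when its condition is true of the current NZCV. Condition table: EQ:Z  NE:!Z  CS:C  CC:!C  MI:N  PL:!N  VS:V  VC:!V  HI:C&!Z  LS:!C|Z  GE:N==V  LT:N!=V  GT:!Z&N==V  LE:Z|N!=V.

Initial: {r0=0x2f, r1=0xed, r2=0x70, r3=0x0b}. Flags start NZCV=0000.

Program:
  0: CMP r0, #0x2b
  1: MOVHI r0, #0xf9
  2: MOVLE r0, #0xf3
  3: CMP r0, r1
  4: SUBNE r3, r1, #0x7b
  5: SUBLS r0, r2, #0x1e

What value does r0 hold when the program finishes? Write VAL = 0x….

[0] flags=0010 → (cmp)
[1] flags=0010 HI?T → r0=0xf9
[2] flags=0010 LE?F → skip
[3] flags=0010 → (cmp)
[4] flags=0010 NE?T → r3=0x72
[5] flags=0010 LS?F → skip

VAL = 0xf9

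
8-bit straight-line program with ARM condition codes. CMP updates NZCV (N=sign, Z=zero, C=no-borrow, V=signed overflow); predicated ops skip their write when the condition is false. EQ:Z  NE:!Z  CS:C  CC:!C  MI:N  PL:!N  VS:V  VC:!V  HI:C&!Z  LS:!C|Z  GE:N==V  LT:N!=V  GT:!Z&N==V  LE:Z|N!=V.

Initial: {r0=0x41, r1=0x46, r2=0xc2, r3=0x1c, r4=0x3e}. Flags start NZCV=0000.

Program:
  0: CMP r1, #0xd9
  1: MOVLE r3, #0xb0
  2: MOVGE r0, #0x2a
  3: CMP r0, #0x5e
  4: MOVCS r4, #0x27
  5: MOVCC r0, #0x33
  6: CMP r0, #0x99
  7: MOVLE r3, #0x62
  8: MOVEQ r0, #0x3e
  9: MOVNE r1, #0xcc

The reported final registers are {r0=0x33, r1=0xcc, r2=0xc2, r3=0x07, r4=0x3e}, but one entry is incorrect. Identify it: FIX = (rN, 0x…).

0: ✓ CMP  NZCV=0000
1: · MOVLE
2: ✓ MOVGE  r0←0x2a
3: ✓ CMP  NZCV=1000
4: · MOVCS
5: ✓ MOVCC  r0←0x33
6: ✓ CMP  NZCV=1001
7: · MOVLE
8: · MOVEQ
9: ✓ MOVNE  r1←0xcc

FIX = (r3, 0x1c)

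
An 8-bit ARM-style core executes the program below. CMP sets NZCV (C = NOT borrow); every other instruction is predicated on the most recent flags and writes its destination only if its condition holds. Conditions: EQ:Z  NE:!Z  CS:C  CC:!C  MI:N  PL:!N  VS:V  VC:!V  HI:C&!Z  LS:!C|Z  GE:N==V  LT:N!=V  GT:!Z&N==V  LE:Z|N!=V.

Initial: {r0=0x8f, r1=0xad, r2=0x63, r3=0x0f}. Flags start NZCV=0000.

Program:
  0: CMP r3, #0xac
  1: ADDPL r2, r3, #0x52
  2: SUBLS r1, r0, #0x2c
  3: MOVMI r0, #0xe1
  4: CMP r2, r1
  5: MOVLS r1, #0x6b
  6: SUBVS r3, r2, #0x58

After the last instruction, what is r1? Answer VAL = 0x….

0: ✓ CMP  NZCV=0000
1: ✓ ADDPL  r2←0x61
2: ✓ SUBLS  r1←0x63
3: · MOVMI
4: ✓ CMP  NZCV=1000
5: ✓ MOVLS  r1←0x6b
6: · SUBVS

VAL = 0x6b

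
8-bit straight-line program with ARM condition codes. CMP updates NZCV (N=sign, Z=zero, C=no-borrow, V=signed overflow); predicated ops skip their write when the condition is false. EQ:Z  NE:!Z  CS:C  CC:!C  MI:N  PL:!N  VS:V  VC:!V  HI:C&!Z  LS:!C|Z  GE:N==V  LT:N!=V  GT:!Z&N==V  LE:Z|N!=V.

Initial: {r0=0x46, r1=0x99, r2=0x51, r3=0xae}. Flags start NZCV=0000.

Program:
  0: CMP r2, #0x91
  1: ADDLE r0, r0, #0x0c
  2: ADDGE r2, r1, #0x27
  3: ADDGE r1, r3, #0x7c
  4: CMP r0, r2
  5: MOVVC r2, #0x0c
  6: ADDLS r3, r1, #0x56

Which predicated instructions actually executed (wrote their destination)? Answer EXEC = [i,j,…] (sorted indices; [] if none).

[0] flags=1001 → (cmp)
[1] flags=1001 LE?F → skip
[2] flags=1001 GE?T → r2=0xc0
[3] flags=1001 GE?T → r1=0x2a
[4] flags=1001 → (cmp)
[5] flags=1001 VC?F → skip
[6] flags=1001 LS?T → r3=0x80

EXEC = [2,3,6]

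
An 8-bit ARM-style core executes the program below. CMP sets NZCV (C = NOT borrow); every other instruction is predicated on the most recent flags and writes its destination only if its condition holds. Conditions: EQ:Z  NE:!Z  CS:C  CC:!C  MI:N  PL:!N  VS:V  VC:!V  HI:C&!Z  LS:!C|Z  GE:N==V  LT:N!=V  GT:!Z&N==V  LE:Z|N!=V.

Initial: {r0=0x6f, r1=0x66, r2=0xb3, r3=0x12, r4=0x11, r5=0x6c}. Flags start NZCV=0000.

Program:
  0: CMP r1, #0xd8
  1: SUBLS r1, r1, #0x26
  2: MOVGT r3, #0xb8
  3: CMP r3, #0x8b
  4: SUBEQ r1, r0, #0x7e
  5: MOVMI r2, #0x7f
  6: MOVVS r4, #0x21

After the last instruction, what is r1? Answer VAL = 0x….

VAL = 0x40

0: ✓ CMP  NZCV=1001
1: ✓ SUBLS  r1←0x40
2: ✓ MOVGT  r3←0xb8
3: ✓ CMP  NZCV=0010
4: · SUBEQ
5: · MOVMI
6: · MOVVS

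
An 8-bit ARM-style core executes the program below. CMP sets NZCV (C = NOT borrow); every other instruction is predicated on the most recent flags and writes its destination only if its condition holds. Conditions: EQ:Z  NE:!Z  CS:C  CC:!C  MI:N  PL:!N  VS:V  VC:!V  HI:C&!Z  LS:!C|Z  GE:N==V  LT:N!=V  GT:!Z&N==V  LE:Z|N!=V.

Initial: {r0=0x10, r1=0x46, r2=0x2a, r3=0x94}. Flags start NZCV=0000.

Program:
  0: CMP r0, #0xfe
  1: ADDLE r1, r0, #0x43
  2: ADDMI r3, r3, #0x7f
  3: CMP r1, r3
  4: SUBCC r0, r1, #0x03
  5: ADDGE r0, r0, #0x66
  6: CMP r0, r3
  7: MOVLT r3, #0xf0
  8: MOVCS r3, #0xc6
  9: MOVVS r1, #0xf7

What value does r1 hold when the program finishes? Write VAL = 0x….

VAL = 0x46

0: ✓ CMP  NZCV=0000
1: · ADDLE
2: · ADDMI
3: ✓ CMP  NZCV=1001
4: ✓ SUBCC  r0←0x43
5: ✓ ADDGE  r0←0xa9
6: ✓ CMP  NZCV=0010
7: · MOVLT
8: ✓ MOVCS  r3←0xc6
9: · MOVVS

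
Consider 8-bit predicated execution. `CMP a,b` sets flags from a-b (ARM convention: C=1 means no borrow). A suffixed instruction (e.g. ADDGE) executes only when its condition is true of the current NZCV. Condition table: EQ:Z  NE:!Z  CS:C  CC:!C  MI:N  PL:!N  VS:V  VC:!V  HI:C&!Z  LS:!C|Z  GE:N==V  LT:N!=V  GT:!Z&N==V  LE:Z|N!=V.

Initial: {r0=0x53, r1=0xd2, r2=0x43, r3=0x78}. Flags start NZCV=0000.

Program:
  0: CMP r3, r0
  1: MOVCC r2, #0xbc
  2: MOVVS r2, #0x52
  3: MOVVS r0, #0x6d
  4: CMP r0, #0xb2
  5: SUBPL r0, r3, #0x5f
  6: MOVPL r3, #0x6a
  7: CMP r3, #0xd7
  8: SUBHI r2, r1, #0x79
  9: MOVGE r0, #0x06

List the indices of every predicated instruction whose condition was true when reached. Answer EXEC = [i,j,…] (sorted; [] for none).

EXEC = [9]

0: ✓ CMP  NZCV=0010
1: · MOVCC
2: · MOVVS
3: · MOVVS
4: ✓ CMP  NZCV=1001
5: · SUBPL
6: · MOVPL
7: ✓ CMP  NZCV=1001
8: · SUBHI
9: ✓ MOVGE  r0←0x06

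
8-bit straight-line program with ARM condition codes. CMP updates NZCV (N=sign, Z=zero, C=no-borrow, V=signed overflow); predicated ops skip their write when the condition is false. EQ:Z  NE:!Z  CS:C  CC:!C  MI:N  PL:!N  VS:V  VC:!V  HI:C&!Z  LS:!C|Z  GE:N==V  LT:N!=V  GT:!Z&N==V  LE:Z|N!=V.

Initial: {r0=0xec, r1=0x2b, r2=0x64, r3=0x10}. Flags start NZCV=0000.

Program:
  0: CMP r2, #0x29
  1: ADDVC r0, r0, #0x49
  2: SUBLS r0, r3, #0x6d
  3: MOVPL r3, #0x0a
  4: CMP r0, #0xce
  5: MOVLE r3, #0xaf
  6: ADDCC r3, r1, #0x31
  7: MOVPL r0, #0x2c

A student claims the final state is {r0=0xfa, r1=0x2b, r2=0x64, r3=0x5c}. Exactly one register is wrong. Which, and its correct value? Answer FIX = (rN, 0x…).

0: ✓ CMP  NZCV=0010
1: ✓ ADDVC  r0←0x35
2: · SUBLS
3: ✓ MOVPL  r3←0x0a
4: ✓ CMP  NZCV=0000
5: · MOVLE
6: ✓ ADDCC  r3←0x5c
7: ✓ MOVPL  r0←0x2c

FIX = (r0, 0x2c)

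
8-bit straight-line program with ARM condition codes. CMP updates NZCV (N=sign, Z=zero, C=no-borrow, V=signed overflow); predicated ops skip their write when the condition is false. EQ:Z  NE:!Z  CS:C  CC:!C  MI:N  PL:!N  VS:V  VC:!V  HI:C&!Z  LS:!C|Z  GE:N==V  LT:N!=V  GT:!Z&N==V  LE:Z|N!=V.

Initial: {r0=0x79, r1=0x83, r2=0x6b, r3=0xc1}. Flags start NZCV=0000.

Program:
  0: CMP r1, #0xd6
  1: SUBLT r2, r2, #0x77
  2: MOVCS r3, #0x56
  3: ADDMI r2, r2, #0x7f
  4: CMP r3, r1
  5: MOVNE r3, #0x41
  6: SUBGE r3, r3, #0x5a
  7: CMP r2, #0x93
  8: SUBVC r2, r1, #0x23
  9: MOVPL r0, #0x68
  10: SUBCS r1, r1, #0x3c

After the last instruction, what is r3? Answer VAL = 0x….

[0] flags=1000 → (cmp)
[1] flags=1000 LT?T → r2=0xf4
[2] flags=1000 CS?F → skip
[3] flags=1000 MI?T → r2=0x73
[4] flags=0010 → (cmp)
[5] flags=0010 NE?T → r3=0x41
[6] flags=0010 GE?T → r3=0xe7
[7] flags=1001 → (cmp)
[8] flags=1001 VC?F → skip
[9] flags=1001 PL?F → skip
[10] flags=1001 CS?F → skip

VAL = 0xe7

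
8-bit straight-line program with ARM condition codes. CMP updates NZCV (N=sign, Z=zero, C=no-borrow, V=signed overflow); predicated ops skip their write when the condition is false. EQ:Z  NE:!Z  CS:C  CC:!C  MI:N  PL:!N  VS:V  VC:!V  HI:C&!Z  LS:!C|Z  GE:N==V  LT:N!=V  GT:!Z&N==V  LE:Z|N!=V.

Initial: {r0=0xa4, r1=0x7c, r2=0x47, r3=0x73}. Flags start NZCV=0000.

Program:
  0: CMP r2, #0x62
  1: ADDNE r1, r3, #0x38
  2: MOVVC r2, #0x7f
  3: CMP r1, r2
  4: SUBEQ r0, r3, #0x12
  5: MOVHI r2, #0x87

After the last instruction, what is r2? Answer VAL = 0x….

0: ✓ CMP  NZCV=1000
1: ✓ ADDNE  r1←0xab
2: ✓ MOVVC  r2←0x7f
3: ✓ CMP  NZCV=0011
4: · SUBEQ
5: ✓ MOVHI  r2←0x87

VAL = 0x87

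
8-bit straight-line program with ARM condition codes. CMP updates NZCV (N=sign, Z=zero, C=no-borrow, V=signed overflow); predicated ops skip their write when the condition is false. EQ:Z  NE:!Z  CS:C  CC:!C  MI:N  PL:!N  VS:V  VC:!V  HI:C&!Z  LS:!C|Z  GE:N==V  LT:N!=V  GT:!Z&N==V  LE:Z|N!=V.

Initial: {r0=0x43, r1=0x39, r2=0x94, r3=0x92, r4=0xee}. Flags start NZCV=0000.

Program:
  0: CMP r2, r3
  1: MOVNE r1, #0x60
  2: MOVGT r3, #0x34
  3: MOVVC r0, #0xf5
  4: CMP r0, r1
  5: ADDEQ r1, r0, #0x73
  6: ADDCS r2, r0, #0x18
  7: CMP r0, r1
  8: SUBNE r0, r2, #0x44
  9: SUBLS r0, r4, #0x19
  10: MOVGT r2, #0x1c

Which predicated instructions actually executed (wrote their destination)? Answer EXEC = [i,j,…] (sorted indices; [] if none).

0: ✓ CMP  NZCV=0010
1: ✓ MOVNE  r1←0x60
2: ✓ MOVGT  r3←0x34
3: ✓ MOVVC  r0←0xf5
4: ✓ CMP  NZCV=1010
5: · ADDEQ
6: ✓ ADDCS  r2←0x0d
7: ✓ CMP  NZCV=1010
8: ✓ SUBNE  r0←0xc9
9: · SUBLS
10: · MOVGT

EXEC = [1,2,3,6,8]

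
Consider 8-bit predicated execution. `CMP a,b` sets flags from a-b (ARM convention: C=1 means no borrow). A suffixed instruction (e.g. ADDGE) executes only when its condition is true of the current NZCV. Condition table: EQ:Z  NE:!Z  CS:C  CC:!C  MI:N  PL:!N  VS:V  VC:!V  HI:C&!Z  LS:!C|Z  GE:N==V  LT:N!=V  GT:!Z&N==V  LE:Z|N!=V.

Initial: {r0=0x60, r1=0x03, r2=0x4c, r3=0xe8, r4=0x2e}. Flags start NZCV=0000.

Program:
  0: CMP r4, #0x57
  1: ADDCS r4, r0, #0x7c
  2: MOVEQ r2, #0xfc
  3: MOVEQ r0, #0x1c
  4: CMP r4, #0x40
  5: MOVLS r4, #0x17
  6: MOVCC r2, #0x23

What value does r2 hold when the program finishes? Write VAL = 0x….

0: ✓ CMP  NZCV=1000
1: · ADDCS
2: · MOVEQ
3: · MOVEQ
4: ✓ CMP  NZCV=1000
5: ✓ MOVLS  r4←0x17
6: ✓ MOVCC  r2←0x23

VAL = 0x23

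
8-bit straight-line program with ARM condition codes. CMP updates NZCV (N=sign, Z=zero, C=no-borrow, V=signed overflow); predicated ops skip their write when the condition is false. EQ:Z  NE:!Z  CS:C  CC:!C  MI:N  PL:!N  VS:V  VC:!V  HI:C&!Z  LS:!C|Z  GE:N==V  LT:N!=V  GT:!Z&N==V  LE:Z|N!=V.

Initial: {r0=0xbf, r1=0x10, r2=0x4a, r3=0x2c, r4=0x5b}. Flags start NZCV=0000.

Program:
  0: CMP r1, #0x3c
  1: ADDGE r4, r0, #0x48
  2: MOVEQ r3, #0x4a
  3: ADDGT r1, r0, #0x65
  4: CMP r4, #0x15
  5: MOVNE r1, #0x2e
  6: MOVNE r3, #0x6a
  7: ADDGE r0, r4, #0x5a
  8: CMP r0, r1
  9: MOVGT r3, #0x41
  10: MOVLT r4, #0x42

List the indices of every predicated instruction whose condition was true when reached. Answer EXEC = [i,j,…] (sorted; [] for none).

[0] flags=1000 → (cmp)
[1] flags=1000 GE?F → skip
[2] flags=1000 EQ?F → skip
[3] flags=1000 GT?F → skip
[4] flags=0010 → (cmp)
[5] flags=0010 NE?T → r1=0x2e
[6] flags=0010 NE?T → r3=0x6a
[7] flags=0010 GE?T → r0=0xb5
[8] flags=1010 → (cmp)
[9] flags=1010 GT?F → skip
[10] flags=1010 LT?T → r4=0x42

EXEC = [5,6,7,10]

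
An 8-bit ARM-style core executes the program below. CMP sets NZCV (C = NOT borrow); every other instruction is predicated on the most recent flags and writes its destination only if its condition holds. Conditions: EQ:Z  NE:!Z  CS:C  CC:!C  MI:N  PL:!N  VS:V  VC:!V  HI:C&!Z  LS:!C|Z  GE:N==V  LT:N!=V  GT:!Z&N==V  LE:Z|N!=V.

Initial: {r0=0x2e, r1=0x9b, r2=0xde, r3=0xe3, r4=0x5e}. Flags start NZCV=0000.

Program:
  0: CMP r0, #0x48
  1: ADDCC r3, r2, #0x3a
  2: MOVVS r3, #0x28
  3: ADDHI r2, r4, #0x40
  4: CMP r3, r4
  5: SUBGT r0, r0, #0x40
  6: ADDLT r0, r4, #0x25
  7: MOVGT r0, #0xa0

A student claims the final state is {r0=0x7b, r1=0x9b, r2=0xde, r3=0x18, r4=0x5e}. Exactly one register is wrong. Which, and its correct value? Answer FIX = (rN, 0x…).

[0] flags=1000 → (cmp)
[1] flags=1000 CC?T → r3=0x18
[2] flags=1000 VS?F → skip
[3] flags=1000 HI?F → skip
[4] flags=1000 → (cmp)
[5] flags=1000 GT?F → skip
[6] flags=1000 LT?T → r0=0x83
[7] flags=1000 GT?F → skip

FIX = (r0, 0x83)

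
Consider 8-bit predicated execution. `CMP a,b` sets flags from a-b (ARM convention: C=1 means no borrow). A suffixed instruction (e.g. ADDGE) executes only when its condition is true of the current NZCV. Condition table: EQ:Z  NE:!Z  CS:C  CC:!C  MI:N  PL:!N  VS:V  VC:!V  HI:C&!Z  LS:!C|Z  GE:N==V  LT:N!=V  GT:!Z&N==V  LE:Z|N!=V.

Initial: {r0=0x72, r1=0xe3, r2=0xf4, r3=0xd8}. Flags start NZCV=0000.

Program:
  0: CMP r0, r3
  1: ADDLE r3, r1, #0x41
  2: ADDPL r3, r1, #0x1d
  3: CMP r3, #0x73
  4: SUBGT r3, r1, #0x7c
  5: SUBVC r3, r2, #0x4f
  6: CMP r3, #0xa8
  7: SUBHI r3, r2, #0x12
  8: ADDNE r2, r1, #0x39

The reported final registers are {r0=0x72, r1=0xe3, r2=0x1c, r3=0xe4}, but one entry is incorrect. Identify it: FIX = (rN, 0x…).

[0] flags=1001 → (cmp)
[1] flags=1001 LE?F → skip
[2] flags=1001 PL?F → skip
[3] flags=0011 → (cmp)
[4] flags=0011 GT?F → skip
[5] flags=0011 VC?F → skip
[6] flags=0010 → (cmp)
[7] flags=0010 HI?T → r3=0xe2
[8] flags=0010 NE?T → r2=0x1c

FIX = (r3, 0xe2)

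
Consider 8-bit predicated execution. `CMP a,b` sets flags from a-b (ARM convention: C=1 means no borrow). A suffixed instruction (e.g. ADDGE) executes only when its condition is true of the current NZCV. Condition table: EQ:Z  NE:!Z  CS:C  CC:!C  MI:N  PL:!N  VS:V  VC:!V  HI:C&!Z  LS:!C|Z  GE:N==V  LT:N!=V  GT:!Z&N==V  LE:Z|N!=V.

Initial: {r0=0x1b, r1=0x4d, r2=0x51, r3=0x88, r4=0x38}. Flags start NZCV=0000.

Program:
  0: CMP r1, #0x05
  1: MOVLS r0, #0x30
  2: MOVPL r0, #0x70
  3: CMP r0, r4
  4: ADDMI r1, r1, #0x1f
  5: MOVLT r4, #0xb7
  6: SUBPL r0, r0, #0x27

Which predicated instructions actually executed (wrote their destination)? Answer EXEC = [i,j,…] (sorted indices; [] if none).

[0] flags=0010 → (cmp)
[1] flags=0010 LS?F → skip
[2] flags=0010 PL?T → r0=0x70
[3] flags=0010 → (cmp)
[4] flags=0010 MI?F → skip
[5] flags=0010 LT?F → skip
[6] flags=0010 PL?T → r0=0x49

EXEC = [2,6]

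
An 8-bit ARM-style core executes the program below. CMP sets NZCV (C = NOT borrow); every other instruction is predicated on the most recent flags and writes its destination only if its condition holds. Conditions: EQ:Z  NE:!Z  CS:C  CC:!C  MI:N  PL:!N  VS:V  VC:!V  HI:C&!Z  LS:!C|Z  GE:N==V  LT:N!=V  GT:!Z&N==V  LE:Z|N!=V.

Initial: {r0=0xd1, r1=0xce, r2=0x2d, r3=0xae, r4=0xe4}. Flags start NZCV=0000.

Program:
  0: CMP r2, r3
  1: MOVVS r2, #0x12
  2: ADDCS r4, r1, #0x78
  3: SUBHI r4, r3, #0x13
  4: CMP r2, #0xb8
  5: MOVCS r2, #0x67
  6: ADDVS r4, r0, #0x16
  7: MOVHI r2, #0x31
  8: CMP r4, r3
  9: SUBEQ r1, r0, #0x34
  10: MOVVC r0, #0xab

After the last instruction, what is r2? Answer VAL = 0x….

[0] flags=0000 → (cmp)
[1] flags=0000 VS?F → skip
[2] flags=0000 CS?F → skip
[3] flags=0000 HI?F → skip
[4] flags=0000 → (cmp)
[5] flags=0000 CS?F → skip
[6] flags=0000 VS?F → skip
[7] flags=0000 HI?F → skip
[8] flags=0010 → (cmp)
[9] flags=0010 EQ?F → skip
[10] flags=0010 VC?T → r0=0xab

VAL = 0x2d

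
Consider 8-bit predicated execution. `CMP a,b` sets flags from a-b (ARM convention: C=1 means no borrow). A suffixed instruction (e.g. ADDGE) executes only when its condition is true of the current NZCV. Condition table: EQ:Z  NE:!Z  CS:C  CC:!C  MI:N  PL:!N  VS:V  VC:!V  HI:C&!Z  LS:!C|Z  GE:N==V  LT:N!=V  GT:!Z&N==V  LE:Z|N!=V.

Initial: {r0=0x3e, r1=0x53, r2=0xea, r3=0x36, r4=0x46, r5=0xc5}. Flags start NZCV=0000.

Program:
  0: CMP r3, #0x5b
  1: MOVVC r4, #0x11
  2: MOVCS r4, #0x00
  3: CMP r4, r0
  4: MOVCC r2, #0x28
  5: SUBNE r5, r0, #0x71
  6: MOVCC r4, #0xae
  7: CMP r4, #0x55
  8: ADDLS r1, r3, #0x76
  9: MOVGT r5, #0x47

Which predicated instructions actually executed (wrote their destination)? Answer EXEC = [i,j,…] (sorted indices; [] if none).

0: ✓ CMP  NZCV=1000
1: ✓ MOVVC  r4←0x11
2: · MOVCS
3: ✓ CMP  NZCV=1000
4: ✓ MOVCC  r2←0x28
5: ✓ SUBNE  r5←0xcd
6: ✓ MOVCC  r4←0xae
7: ✓ CMP  NZCV=0011
8: · ADDLS
9: · MOVGT

EXEC = [1,4,5,6]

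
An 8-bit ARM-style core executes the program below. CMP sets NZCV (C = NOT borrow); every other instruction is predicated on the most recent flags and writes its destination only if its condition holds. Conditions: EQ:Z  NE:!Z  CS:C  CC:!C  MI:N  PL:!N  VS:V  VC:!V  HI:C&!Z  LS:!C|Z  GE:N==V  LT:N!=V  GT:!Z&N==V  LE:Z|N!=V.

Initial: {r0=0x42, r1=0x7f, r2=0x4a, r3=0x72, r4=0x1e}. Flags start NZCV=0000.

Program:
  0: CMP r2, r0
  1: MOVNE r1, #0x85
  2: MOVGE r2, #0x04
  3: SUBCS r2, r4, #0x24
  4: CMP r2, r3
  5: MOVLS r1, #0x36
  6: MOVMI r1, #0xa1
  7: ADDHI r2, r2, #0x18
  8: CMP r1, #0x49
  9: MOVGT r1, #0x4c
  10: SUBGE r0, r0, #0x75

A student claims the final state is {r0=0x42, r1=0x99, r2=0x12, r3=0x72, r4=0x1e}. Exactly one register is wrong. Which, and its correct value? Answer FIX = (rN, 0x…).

0: ✓ CMP  NZCV=0010
1: ✓ MOVNE  r1←0x85
2: ✓ MOVGE  r2←0x04
3: ✓ SUBCS  r2←0xfa
4: ✓ CMP  NZCV=1010
5: · MOVLS
6: ✓ MOVMI  r1←0xa1
7: ✓ ADDHI  r2←0x12
8: ✓ CMP  NZCV=0011
9: · MOVGT
10: · SUBGE

FIX = (r1, 0xa1)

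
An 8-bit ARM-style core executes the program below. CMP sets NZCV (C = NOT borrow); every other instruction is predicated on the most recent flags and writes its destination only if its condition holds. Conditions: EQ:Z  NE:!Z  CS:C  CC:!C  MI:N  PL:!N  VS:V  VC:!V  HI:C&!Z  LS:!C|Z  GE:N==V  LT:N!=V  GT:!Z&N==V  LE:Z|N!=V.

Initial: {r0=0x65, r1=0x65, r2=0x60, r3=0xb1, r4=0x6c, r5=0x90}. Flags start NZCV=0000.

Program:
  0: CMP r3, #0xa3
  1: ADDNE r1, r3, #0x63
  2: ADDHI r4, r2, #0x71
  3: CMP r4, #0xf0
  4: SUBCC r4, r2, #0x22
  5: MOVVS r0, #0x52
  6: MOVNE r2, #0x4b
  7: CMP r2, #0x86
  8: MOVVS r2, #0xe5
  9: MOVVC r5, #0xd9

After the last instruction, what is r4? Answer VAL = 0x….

VAL = 0x3e

[0] flags=0010 → (cmp)
[1] flags=0010 NE?T → r1=0x14
[2] flags=0010 HI?T → r4=0xd1
[3] flags=1000 → (cmp)
[4] flags=1000 CC?T → r4=0x3e
[5] flags=1000 VS?F → skip
[6] flags=1000 NE?T → r2=0x4b
[7] flags=1001 → (cmp)
[8] flags=1001 VS?T → r2=0xe5
[9] flags=1001 VC?F → skip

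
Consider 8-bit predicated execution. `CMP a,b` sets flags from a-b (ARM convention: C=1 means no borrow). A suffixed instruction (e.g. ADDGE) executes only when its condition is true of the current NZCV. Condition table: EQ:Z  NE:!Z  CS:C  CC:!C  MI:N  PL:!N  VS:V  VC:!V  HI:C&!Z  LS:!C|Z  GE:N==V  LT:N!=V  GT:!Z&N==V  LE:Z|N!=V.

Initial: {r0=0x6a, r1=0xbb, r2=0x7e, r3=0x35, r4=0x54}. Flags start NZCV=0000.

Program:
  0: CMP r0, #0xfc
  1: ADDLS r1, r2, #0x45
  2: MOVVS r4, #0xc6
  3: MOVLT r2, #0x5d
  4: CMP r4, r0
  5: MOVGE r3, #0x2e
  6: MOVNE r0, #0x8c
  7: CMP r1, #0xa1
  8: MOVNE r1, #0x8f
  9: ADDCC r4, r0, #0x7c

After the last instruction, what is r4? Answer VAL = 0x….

0: ✓ CMP  NZCV=0000
1: ✓ ADDLS  r1←0xc3
2: · MOVVS
3: · MOVLT
4: ✓ CMP  NZCV=1000
5: · MOVGE
6: ✓ MOVNE  r0←0x8c
7: ✓ CMP  NZCV=0010
8: ✓ MOVNE  r1←0x8f
9: · ADDCC

VAL = 0x54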